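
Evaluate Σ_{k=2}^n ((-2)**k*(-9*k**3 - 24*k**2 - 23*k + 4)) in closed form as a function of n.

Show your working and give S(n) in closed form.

S(n) = -6*(-2)**n*n**3 - 22*(-2)**n*n**2 - 24*(-2)**n*n - 104

Compute t_(k+1)/t_k: get 2*(-9*k**3 - 51*k**2 - 98*k - 52)/(9*k**3 + 24*k**2 + 23*k - 4).
Factor: A=-2; B=1; C=k**3 + 8*k**2/3 + 23*k/9 - 4/9.
Solve (-2)·f(k+1) − (1)·f(k) = k**3 + 8*k**2/3 + 23*k/9 - 4/9.
Degrees (0,0,3) ⇒ d ≤ 3.
Coefficient equations give f(k) = -(k - 1)*(3*k**2 + 5*k + 4)/9.
Then R = B(k−1)f/C = -(k - 1)*(3*k**2 + 5*k + 4)/(9*k**3 + 24*k**2 + 23*k - 4), so s_k = R(k)·t_k = (-2)**k*(3*k**3 + 2*k**2 - k - 4).
s_(k+1) − s_k = (-2)**k*(-9*k**3 - 24*k**2 - 23*k + 4) = t_k.
Σ_(k=2)^n t_k = s_(n+1) − s_(2) = (2*(-2)**n*n*(-3*n**2 - 11*n - 12)) − (104), i.e. -6*(-2)**n*n**3 - 22*(-2)**n*n**2 - 24*(-2)**n*n - 104.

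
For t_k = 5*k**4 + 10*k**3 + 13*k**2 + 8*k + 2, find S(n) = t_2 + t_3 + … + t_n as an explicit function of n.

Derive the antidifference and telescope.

S(n) = n**5 + 5*n**4 + 11*n**3 + 13*n**2 + 8*n - 38

The ratio is (5*k**4 + 30*k**3 + 73*k**2 + 84*k + 38)/(5*k**4 + 10*k**3 + 13*k**2 + 8*k + 2).
Normal form (A,B,C) = (1, 1, k**4 + 2*k**3 + 13*k**2/5 + 8*k/5 + 2/5).
Set up (1)·f(k+1) − (1)·f(k) − (k**4 + 2*k**3 + 13*k**2/5 + 8*k/5 + 2/5) = 0.
Degrees (0,0,4) ⇒ d ≤ 5.
Coefficient equations give f(k) = k**3*(k**2 + 1)/5.
Get s_k = R·t_k = k**5 + k**3 with R(k) = B(k−1)f(k)/C(k) = k**3*(k**2 + 1)/(5*k**4 + 10*k**3 + 13*k**2 + 8*k + 2).
Verify: -k**5 - k**3 + (k + 1)**5 + (k + 1)**3 matches t_k.
Evaluate: s_(n+1) = n**5 + 5*n**4 + 11*n**3 + 13*n**2 + 8*n + 2; subtract s_(2) = 40 ⇒ S(n) = n**5 + 5*n**4 + 11*n**3 + 13*n**2 + 8*n - 38.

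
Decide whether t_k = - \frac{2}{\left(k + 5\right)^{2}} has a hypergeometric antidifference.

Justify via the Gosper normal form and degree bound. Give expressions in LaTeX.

No; the coefficient equations for f are inconsistent.

t_(k+1)/t_k = (k + 5)**2/(k + 6)**2.
Gosper form: A/B · C(k+1)/C(k) with A=k**2 + 10*k + 25, B=k**2 + 12*k + 36, C=1.
Need (k**2 + 10*k + 25)·f(k+1) − (k**2 + 10*k + 25)·f(k) = 1.
Bound: deg f ≤ 0.
Generic f = c0 gives residual -1; -1 = 0 cannot hold, so t_k is not Gosper-summable.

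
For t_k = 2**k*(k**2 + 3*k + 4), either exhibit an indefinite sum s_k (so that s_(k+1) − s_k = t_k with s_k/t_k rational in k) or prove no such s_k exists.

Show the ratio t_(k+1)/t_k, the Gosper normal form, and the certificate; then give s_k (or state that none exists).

Step 1: r(k) = 2*(k**2 + 5*k + 8)/(k**2 + 3*k + 4).
Gosper form: A/B · C(k+1)/C(k) with A=2, B=1, C=k**2 + 3*k + 4.
Need (2)·f(k+1) − (1)·f(k) = k**2 + 3*k + 4.
From deg A=0, deg B=0, deg C=2: d=2.
A polynomial solution: f(k) = k**2 - k + 4.
R(k) = B(k−1)·f(k)/C(k) = (k**2 - k + 4)/(k**2 + 3*k + 4); s_k = R·t_k = 2**k*(k**2 - k + 4).
s_(k+1) − s_k = 2**k*(k**2 + 3*k + 4) = t_k.

s_k = 2**k*(k**2 - k + 4)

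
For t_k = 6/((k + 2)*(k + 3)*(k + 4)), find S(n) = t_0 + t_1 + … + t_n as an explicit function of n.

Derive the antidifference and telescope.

S(n) = (n**2 + 7*n + 6)/(2*(n**2 + 7*n + 12))

The ratio is (k + 2)/(k + 5).
Gosper form: A/B · C(k+1)/C(k) with A=k + 2, B=k + 5, C=1.
Key eq: (k + 2)·f(k+1) = (k + 4)·f(k) + (1).
Degrees (1,1,0) ⇒ d ≤ 2.
Match coefficients ⇒ f(k) = k*(k + 5)/12.
So s_k = (B(k−1)f/C)·t_k = (k*(k + 4)*(k + 5)/12)·t_k = k*(k + 5)/(2*(k + 2)*(k + 3)).
Δs = 6/(k**3 + 9*k**2 + 26*k + 24), as required.
Σ_(k=0)^n t_k = s_(n+1) − s_(0) = ((n**2 + 7*n + 6)/(2*(n**2 + 7*n + 12))) − (0), i.e. (n**2 + 7*n + 6)/(2*(n**2 + 7*n + 12)).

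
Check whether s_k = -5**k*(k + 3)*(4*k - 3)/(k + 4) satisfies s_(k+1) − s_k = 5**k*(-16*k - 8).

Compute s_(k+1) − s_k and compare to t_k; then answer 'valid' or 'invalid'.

Invalid: residual 5**k*(16*k**2 + 68*k + 35)/(k**2 + 9*k + 20) ≠ 0.

s_(k+1) = -5**(k + 1)*(k + 4)*(4*k + 1)/(k + 5)
s_(k+1) − s_k = 5**k*(-16*k**3 - 136*k**2 - 324*k - 125)/(k**2 + 9*k + 20)
(s_(k+1) − s_k) − t_k = 5**k*(16*k**2 + 68*k + 35)/(k**2 + 9*k + 20)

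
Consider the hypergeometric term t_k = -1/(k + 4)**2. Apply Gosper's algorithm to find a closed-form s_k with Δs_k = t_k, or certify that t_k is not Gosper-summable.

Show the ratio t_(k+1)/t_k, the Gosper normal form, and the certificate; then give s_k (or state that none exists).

none (Gosper's algorithm certifies no s_k)

Compute t_(k+1)/t_k: get (k + 4)**2/(k + 5)**2.
So A=k**2 + 8*k + 16 and B=k**2 + 10*k + 25, with C=1.
Solve (k**2 + 8*k + 16)·f(k+1) − (k**2 + 8*k + 16)·f(k) = 1.
d = 0 from the (2,2,0) case.
Write f(k) = c0. Then LHS − RHS = -1, requiring -1 = 0: contradictory. No certificate.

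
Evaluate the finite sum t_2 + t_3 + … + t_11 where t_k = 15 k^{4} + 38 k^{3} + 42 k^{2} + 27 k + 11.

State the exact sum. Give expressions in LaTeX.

t_(k+1)/t_k = (15*k**4 + 98*k**3 + 246*k**2 + 285*k + 133)/(15*k**4 + 38*k**3 + 42*k**2 + 27*k + 11).
Take A(k)=1, B(k)=1, C(k)=k**4 + 38*k**3/15 + 14*k**2/5 + 9*k/5 + 11/15.
Key eq: (1)·f(k+1) = (1)·f(k) + (k**4 + 38*k**3/15 + 14*k**2/5 + 9*k/5 + 11/15).
From deg A=0, deg B=0, deg C=4: d=5.
Solve for f: f(k) = k*(3*k**4 + 2*k**3 + 2*k + 4)/15 (degree 5 ≤ 5).
Get s_k = R·t_k = k*(3*k**4 + 2*k**3 + 2*k + 4) with R(k) = B(k−1)f(k)/C(k) = k*(3*k**4 + 2*k**3 + 2*k + 4)/(15*k**4 + 38*k**3 + 42*k**2 + 27*k + 11).
s_(k+1) − s_k = 15*k**4 + 38*k**3 + 42*k**2 + 27*k + 11 = t_k.
Sum = s_(12) − s_(2); s_(12) = 788304, s_(2) = 144 ⇒ 788160.

Σ = 788160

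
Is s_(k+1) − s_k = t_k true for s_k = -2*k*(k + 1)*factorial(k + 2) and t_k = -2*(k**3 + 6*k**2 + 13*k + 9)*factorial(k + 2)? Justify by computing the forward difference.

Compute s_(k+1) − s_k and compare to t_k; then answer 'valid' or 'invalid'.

s_(k+1) = -2*(k + 1)*(k + 2)*factorial(k + 3)
s_(k+1) − s_k = -2*(k + 1)*(k**2 + 4*k + 6)*factorial(k + 2)
(s_(k+1) − s_k) − t_k = 2*(k**2 + 3*k + 3)*factorial(k + 2)

Invalid: residual 2*(k**2 + 3*k + 3)*factorial(k + 2) ≠ 0.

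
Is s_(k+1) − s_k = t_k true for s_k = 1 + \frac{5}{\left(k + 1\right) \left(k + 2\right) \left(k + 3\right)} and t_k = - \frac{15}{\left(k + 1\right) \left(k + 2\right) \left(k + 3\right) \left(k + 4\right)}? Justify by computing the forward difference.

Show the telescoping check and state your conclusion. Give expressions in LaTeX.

s_(k+1) = 1 + 5/((k + 2)*(k + 3)*(k + 4))
s_(k+1) − s_k = -15/((k + 1)*(k + 2)*(k + 3)*(k + 4))
(s_(k+1) − s_k) − t_k = 0

valid; difference matches t_k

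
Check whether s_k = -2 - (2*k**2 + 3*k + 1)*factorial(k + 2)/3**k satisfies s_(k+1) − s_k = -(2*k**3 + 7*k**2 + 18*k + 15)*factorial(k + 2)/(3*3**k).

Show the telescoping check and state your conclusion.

s_(k+1) = -3**(-k - 1)*(3*k + 2*(k + 1)**2 + 4)*factorial(k + 3) - 2
s_(k+1) − s_k = -(2*k**3 + 7*k**2 + 18*k + 15)*factorial(k + 2)/(3*3**k)
(s_(k+1) − s_k) − t_k = 0

Valid — Δs_k = t_k.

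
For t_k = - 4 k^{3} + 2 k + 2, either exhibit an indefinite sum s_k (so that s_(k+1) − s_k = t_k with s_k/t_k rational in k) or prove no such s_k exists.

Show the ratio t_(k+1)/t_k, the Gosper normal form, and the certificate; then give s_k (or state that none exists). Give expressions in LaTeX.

Step 1: r(k) = (k - 2*(k + 1)**3 + 2)/(-2*k**3 + k + 1).
Normal form (A,B,C) = (1, 1, k**3 - k/2 - 1/2).
Key eq: (1)·f(k+1) = (1)·f(k) + (k**3 - k/2 - 1/2).
Bound: deg f ≤ 4.
Match coefficients ⇒ f(k) = k*(k**3 - 2*k**2 - 1)/4.
So s_k = (B(k−1)f/C)·t_k = (k*(k**3 - 2*k**2 - 1)/(2*(k - 1)*(2*k**2 + 2*k + 1)))·t_k = -k**4 + 2*k**3 + k.
Verify: -4*k**3 + 2*k + 2 matches t_k.

s_k = - k^{4} + 2 k^{3} + k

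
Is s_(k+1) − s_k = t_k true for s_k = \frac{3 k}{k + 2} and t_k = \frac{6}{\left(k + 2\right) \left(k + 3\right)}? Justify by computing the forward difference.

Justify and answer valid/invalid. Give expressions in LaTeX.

s_(k+1) = 3*(k + 1)/(k + 3)
s_(k+1) − s_k = 6/(k**2 + 5*k + 6)
(s_(k+1) − s_k) − t_k = 0

valid; difference matches t_k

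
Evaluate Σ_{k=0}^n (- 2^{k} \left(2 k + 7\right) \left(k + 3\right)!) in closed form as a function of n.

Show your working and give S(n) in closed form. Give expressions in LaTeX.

S(n) = - 2 \cdot 2^{n} \left(n + 4\right)! + 6

Step 1: r(k) = 2*(k + 4)*(2*k + 9)/(2*k + 7).
Normal form (A,B,C) = (2*k + 8, 1, k + 7/2).
f must satisfy (2*k + 8)·f(k+1) − (1)·f(k) = k + 7/2.
deg f ≤ 0 (via 1,0,1).
Match coefficients ⇒ f(k) = 1/2.
So s_k = (B(k−1)f/C)·t_k = (1/(2*k + 7))·t_k = -2**k*factorial(k + 3).
Δs = -2**k*(2*k + 7)*factorial(k + 3), as required.
Telescope: S(n) = s_(n+1) − s_(0) = -2**(n + 1)*factorial(n + 4) − (-6) = -2*2**n*factorial(n + 4) + 6.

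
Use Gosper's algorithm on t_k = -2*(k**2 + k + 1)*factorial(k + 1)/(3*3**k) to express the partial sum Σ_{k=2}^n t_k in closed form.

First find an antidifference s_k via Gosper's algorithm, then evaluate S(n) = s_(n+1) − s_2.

Step 1: r(k) = (k + 2)*(k + (k + 1)**2 + 2)/(3*(k**2 + k + 1)).
So A=k/3 + 2/3 and B=1, with C=k**2 + k + 1.
Solve (k/3 + 2/3)·f(k+1) − (1)·f(k) = k**2 + k + 1.
From deg A=1, deg B=0, deg C=2: d=1.
Solving with deg f ≤ 1: f(k) = 3*(k + 1).
So s_k = (B(k−1)f/C)·t_k = (3*(k + 1)/(k**2 + k + 1))·t_k = -2*(k + 1)*factorial(k + 1)/3**k.
s_(k+1) − s_k = -2*(k**2 + k + 1)*factorial(k + 1)/(3*3**k) = t_k.
s_(n+1) = -2*3**(-n - 1)*(n + 2)*factorial(n + 2) and s_(2) = -4, so S(n) = (12*3**n - 2*n**3*factorial(n) - 10*n**2*factorial(n) - 16*n*factorial(n) - 8*factorial(n))/(3*3**n).

S(n) = (12*3**n - 2*n**3*factorial(n) - 10*n**2*factorial(n) - 16*n*factorial(n) - 8*factorial(n))/(3*3**n)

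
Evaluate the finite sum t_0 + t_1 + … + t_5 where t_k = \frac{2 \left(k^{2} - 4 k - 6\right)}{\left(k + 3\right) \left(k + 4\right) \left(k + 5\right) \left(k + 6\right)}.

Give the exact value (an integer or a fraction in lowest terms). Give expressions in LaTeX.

Σ = -149/1980

Step 1: r(k) = (k + 3)*(4*k - (k + 1)**2 + 10)/((k + 7)*(-k**2 + 4*k + 6)).
Take A(k)=k + 3, B(k)=k + 7, C(k)=k**2 - 4*k - 6.
f must satisfy (k + 3)·f(k+1) − (k + 6)·f(k) = k**2 - 4*k - 6.
d = 3 from the (1,1,2) case.
Coefficient equations give f(k) = k*(k**2 - 108*k - 133)/120.
Certificate R = B(k−1)f/C = k*(k + 6)*(k**2 - 108*k - 133)/(120*(k**2 - 4*k - 6)) gives s_k = k*(k**2 - 108*k - 133)/(60*(k + 3)*(k + 4)*(k + 5)).
Check: Δs_k = 2*(k**2 - 4*k - 6)/(k**4 + 18*k**3 + 119*k**2 + 342*k + 360). ✓
Telescoping: Σ = s_(6) − s_(0) = -149/1980 − (0) = -149/1980.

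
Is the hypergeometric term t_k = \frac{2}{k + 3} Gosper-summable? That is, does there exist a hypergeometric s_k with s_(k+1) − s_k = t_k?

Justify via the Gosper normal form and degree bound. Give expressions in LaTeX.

No; the coefficient equations for f are inconsistent.

The ratio is (k + 3)/(k + 4).
A = k + 3, B = k + 4, C = 1.
f must satisfy (k + 3)·f(k+1) − (k + 3)·f(k) = 1.
d = 0 from the (1,1,0) case.
Generic f = c0 gives residual -1; -1 = 0 cannot hold, so t_k is not Gosper-summable.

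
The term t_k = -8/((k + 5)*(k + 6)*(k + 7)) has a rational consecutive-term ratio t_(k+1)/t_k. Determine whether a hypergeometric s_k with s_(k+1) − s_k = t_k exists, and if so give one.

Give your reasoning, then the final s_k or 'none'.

s_k = 2*k*(-k - 11)/(15*(k + 5)*(k + 6))

r(k) = (k + 5)/(k + 8) after simplifying.
A = k + 5, B = k + 8, C = 1.
Solve (k + 5)·f(k+1) − (k + 7)·f(k) = 1.
From deg A=1, deg B=1, deg C=0: d=2.
Solving with deg f ≤ 2: f(k) = k*(k + 11)/60.
R(k) = B(k−1)·f(k)/C(k) = k*(k + 7)*(k + 11)/60; s_k = R·t_k = 2*k*(-k - 11)/(15*(k + 5)*(k + 6)).
Verify: -8/(k**3 + 18*k**2 + 107*k + 210) matches t_k.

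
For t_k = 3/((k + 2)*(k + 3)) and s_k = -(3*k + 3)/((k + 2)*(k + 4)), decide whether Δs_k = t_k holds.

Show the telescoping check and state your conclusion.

Invalid: residual 9*(-2*k - 7)/(k**4 + 14*k**3 + 71*k**2 + 154*k + 120) ≠ 0.

s_(k+1) = 3*(-k - 2)/((k + 3)*(k + 5))
s_(k+1) − s_k = 3*(k**2 + 3*k - 1)/(k**4 + 14*k**3 + 71*k**2 + 154*k + 120)
(s_(k+1) − s_k) − t_k = 9*(-2*k - 7)/(k**4 + 14*k**3 + 71*k**2 + 154*k + 120)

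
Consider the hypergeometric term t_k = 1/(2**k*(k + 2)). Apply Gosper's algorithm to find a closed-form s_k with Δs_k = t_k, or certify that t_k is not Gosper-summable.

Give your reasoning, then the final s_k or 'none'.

none — t_k is not Gosper-summable

r(k) = (k + 2)/(2*(k + 3)) after simplifying.
Gosper form: A/B · C(k+1)/C(k) with A=k/2 + 1, B=k + 3, C=1.
Set up (k/2 + 1)·f(k+1) − (k + 2)·f(k) − (1) = 0.
d = -1 from the (1,1,0) case.
Bound -1 < 0, so the key equation has no polynomial solution.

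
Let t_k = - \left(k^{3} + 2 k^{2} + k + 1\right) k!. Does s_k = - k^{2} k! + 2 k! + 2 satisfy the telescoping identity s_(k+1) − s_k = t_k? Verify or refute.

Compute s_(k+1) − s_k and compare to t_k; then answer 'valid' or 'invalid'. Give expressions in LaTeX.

valid; difference matches t_k

s_(k+1) = -k**3*factorial(k) - 3*k**2*factorial(k) - k*factorial(k) + factorial(k) + 2
s_(k+1) − s_k = -(k**3 + 2*k**2 + k + 1)*factorial(k)
(s_(k+1) − s_k) − t_k = 0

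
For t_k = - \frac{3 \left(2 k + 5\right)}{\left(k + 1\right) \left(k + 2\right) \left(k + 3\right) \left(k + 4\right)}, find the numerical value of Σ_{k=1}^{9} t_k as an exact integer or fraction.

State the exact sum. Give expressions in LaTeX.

Σ = -405/1144

The ratio is (k + 1)*(2*k + 7)/((k + 5)*(2*k + 5)).
A = k + 1, B = k + 5, C = k + 5/2.
Key eq: (k + 1)·f(k+1) = (k + 4)·f(k) + (k + 5/2).
deg f ≤ 3 (via 1,1,1).
Match coefficients ⇒ f(k) = k*(k + 2)*(k + 4)/6.
So s_k = (B(k−1)f/C)·t_k = (k*(k + 2)*(k + 4)**2/(3*(2*k + 5)))·t_k = k*(-k - 4)/(k**2 + 4*k + 3).
s_(k+1) − s_k = 3*(-2*k - 5)/(k**4 + 10*k**3 + 35*k**2 + 50*k + 24) = t_k.
Evaluate s at k=10 and k=1: -140/143 and -5/8; difference -405/1144.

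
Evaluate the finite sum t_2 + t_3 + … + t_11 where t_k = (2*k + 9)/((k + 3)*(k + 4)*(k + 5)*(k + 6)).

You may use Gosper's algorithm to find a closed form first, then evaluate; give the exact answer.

Σ = 44/1785

r(k) = (k + 3)*(2*k + 11)/((k + 7)*(2*k + 9)) after simplifying.
Gosper form: A/B · C(k+1)/C(k) with A=k + 3, B=k + 7, C=k + 9/2.
f must satisfy (k + 3)·f(k+1) − (k + 6)·f(k) = k + 9/2.
deg f ≤ 3 (via 1,1,1).
A polynomial solution: f(k) = k*(k + 4)*(k + 8)/30.
R(k) = B(k−1)·f(k)/C(k) = k*(k + 4)*(k + 6)*(k + 8)/(15*(2*k + 9)); s_k = R·t_k = k*(k + 8)/(15*(k**2 + 8*k + 15)).
Check: Δs_k = (2*k + 9)/(k**4 + 18*k**3 + 119*k**2 + 342*k + 360). ✓
Σ_(k=2)^(11) t_k = s_(12) − s_(2) = 16/255 − (4/105) = 44/1785.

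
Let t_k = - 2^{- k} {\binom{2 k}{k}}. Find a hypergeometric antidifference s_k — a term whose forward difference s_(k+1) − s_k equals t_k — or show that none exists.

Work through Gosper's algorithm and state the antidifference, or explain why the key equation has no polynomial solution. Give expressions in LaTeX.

t_(k+1)/t_k = (2*k + 1)/(k + 1).
A = 2*k + 1, B = k + 1, C = 1.
Need (2*k + 1)·f(k+1) − (k)·f(k) = 1.
From deg A=1, deg B=1, deg C=0: d=-1.
deg f ≤ -1 is impossible — no certificate.

none (Gosper's algorithm certifies no s_k)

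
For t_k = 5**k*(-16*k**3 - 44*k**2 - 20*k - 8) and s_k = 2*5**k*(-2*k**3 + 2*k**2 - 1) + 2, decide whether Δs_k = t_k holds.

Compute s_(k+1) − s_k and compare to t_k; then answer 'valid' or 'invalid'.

Valid — Δs_k = t_k.

s_(k+1) = 2*5**(k + 1)*(-2*(k + 1)**3 + 2*(k + 1)**2 - 1) + 2
s_(k+1) − s_k = 5**k*(-16*k**3 - 44*k**2 - 20*k - 8)
(s_(k+1) − s_k) − t_k = 0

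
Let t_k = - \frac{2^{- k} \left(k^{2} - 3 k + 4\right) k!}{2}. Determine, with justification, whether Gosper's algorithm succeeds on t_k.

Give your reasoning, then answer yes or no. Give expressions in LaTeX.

Compute t_(k+1)/t_k: get (k**3 + k + 2)/(2*(k**2 - 3*k + 4)).
Factor: A=k/2 + 1/2; B=1; C=k**2 - 3*k + 4.
Need (k/2 + 1/2)·f(k+1) − (1)·f(k) = k**2 - 3*k + 4.
From deg A=1, deg B=0, deg C=2: d=1.
Solve for f: f(k) = 2*(k - 3) (degree 1 ≤ 1).
Then R = B(k−1)f/C = 2*(k - 3)/(k**2 - 3*k + 4), so s_k = R(k)·t_k = -(k - 3)*factorial(k)/2**k.
Δs = -(k**2 - 3*k + 4)*factorial(k)/(2*2**k), as required.

Yes. s_k = - 2^{- k} \left(k - 3\right) k!.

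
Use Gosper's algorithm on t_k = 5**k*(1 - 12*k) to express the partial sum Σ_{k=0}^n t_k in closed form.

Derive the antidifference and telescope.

S(n) = -15*5**n*n + 5*5**n - 4

Compute t_(k+1)/t_k: get 5*(12*k + 11)/(12*k - 1).
A = 5, B = 1, C = k - 1/12.
Key eq: (5)·f(k+1) = (1)·f(k) + (k - 1/12).
deg f ≤ 1 (via 0,0,1).
Match coefficients ⇒ f(k) = (3*k - 4)/12.
So s_k = (B(k−1)f/C)·t_k = ((3*k - 4)/(12*k - 1))·t_k = 5**k*(4 - 3*k).
Verify: 5**k*(1 - 12*k) matches t_k.
Telescope: S(n) = s_(n+1) − s_(0) = 5**(n + 1)*(1 - 3*n) − (4) = -15*5**n*n + 5*5**n - 4.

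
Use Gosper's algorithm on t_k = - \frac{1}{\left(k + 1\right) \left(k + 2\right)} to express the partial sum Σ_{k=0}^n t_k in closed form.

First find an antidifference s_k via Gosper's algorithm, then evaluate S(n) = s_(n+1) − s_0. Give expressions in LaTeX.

t_(k+1)/t_k = (k + 1)/(k + 3).
Gosper form: A/B · C(k+1)/C(k) with A=k + 1, B=k + 3, C=1.
Key eq: (k + 1)·f(k+1) = (k + 2)·f(k) + (1).
From deg A=1, deg B=1, deg C=0: d=1.
Solve for f: f(k) = k (degree 1 ≤ 1).
Then R = B(k−1)f/C = k*(k + 2), so s_k = R(k)·t_k = -k/(k + 1).
s_(k+1) − s_k = -1/(k**2 + 3*k + 2) = t_k.
s_(n+1) = (-n - 1)/(n + 2) and s_(0) = 0, so S(n) = (-n - 1)/(n + 2).

S(n) = \frac{- n - 1}{n + 2}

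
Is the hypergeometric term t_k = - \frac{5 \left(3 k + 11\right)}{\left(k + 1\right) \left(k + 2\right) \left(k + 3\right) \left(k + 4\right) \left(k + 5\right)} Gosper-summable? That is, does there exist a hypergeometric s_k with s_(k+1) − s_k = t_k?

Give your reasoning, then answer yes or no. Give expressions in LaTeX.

Yes. s_k = \frac{5 k \left(- k^{2} - 7 k - 14\right)}{8 \left(k^{3} + 7 k^{2} + 14 k + 8\right)}.

Step 1: r(k) = (k + 1)*(3*k + 14)/((k + 6)*(3*k + 11)).
Gosper form: A/B · C(k+1)/C(k) with A=k + 1, B=k + 6, C=k + 11/3.
f must satisfy (k + 1)·f(k+1) − (k + 5)·f(k) = k + 11/3.
Degrees (1,1,1) ⇒ d ≤ 4.
A polynomial solution: f(k) = k*(k + 3)*(k**2 + 7*k + 14)/24.
R(k) = B(k−1)·f(k)/C(k) = k*(k + 3)*(k + 5)*(k**2 + 7*k + 14)/(8*(3*k + 11)); s_k = R·t_k = 5*k*(-k**2 - 7*k - 14)/(8*(k**3 + 7*k**2 + 14*k + 8)).
Check: Δs_k = 5*(-3*k - 11)/(k**5 + 15*k**4 + 85*k**3 + 225*k**2 + 274*k + 120). ✓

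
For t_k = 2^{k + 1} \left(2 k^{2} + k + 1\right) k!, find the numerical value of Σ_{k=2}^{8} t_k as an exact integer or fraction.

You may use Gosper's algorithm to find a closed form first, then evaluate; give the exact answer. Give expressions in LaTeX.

Σ = 2972712944

Ratio r(k) = 2*(k + 1)*(k + 2*(k + 1)**2 + 2)/(2*k**2 + k + 1).
Gosper form: A/B · C(k+1)/C(k) with A=2*k + 2, B=1, C=k**2 + k/2 + 1/2.
Set up (2*k + 2)·f(k+1) − (1)·f(k) − (k**2 + k/2 + 1/2) = 0.
Degrees (1,0,2) ⇒ d ≤ 1.
Solving with deg f ≤ 1: f(k) = (k - 1)/2.
R(k) = B(k−1)·f(k)/C(k) = (k - 1)/(2*k**2 + k + 1); s_k = R·t_k = 2**(k + 1)*(k - 1)*factorial(k).
Δs = 2**(k + 1)*(2*k**2 + k + 1)*factorial(k), as required.
Sum = s_(9) − s_(2); s_(9) = 2972712960, s_(2) = 16 ⇒ 2972712944.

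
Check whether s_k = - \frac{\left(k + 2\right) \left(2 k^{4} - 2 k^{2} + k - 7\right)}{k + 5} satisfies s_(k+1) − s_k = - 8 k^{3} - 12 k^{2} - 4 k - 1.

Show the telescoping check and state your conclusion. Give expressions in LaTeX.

Invalid: residual \frac{6 \left(3 k^{4} + 26 k^{3} + 33 k^{2} + 10 k + 6\right)}{k^{2} + 11 k + 30} ≠ 0.

s_(k+1) = -(k + 3)*(k + 2*(k + 1)**4 - 2*(k + 1)**2 - 6)/(k + 6)
s_(k+1) − s_k = (-8*k**5 - 82*k**4 - 220*k**3 - 207*k**2 - 71*k + 6)/(k**2 + 11*k + 30)
(s_(k+1) − s_k) − t_k = 6*(3*k**4 + 26*k**3 + 33*k**2 + 10*k + 6)/(k**2 + 11*k + 30)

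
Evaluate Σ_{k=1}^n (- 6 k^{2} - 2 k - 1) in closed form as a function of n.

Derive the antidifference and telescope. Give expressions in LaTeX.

S(n) = n \left(- 2 n^{2} - 4 n - 3\right)

t_(k+1)/t_k = (6*k**2 + 14*k + 9)/(6*k**2 + 2*k + 1).
Take A(k)=1, B(k)=1, C(k)=k**2 + k/3 + 1/6.
Solve (1)·f(k+1) − (1)·f(k) = k**2 + k/3 + 1/6.
d = 3 from the (0,0,2) case.
Solving with deg f ≤ 3: f(k) = k*(2*k**2 - 2*k + 1)/6.
Then R = B(k−1)f/C = k*(2*k**2 - 2*k + 1)/(6*k**2 + 2*k + 1), so s_k = R(k)·t_k = k*(-2*k**2 + 2*k - 1).
Check: Δs_k = -6*k**2 - 2*k - 1. ✓
Evaluate: s_(n+1) = -2*n**3 - 4*n**2 - 3*n - 1; subtract s_(1) = -1 ⇒ S(n) = n*(-2*n**2 - 4*n - 3).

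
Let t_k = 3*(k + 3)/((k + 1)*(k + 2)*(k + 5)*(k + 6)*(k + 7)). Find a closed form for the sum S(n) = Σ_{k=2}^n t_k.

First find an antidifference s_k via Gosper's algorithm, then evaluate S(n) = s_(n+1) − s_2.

Step 1: r(k) = (k + 1)*(k + 4)*(k + 5)/((k + 3)**2*(k + 8)).
Gosper form: A/B · C(k+1)/C(k) with A=k + 1, B=k + 8, C=k**3 + 10*k**2 + 33*k + 36.
f must satisfy (k + 1)·f(k+1) − (k + 7)·f(k) = k**3 + 10*k**2 + 33*k + 36.
deg f ≤ 6 (via 1,1,3).
Solve for f: f(k) = k*(k + 2)*(k + 3)*(k + 4)*(k**2 + 12*k + 41)/90 (degree 6 ≤ 6).
R(k) = B(k−1)·f(k)/C(k) = k*(k + 2)*(k + 7)*(k**2 + 12*k + 41)/(90*(k + 3)); s_k = R·t_k = k*(k**2 + 12*k + 41)/(30*(k**3 + 12*k**2 + 41*k + 30)).
Verify: 3*(k + 3)/(k**5 + 21*k**4 + 163*k**3 + 567*k**2 + 844*k + 420) matches t_k.
Telescope: S(n) = s_(n+1) − s_(2) = (n**3 + 15*n**2 + 68*n + 54)/(30*(n**3 + 15*n**2 + 68*n + 84)) − (23/840) = (n**3 + 15*n**2 + 68*n - 84)/(168*(n**3 + 15*n**2 + 68*n + 84)).

S(n) = (n**3 + 15*n**2 + 68*n - 84)/(168*(n**3 + 15*n**2 + 68*n + 84))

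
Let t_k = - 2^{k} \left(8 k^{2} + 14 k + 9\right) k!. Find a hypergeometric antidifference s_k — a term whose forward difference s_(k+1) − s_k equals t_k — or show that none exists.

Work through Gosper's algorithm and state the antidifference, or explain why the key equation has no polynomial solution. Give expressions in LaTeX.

The ratio is 2*(8*k**3 + 38*k**2 + 61*k + 31)/(8*k**2 + 14*k + 9).
Factor: A=2*k + 2; B=1; C=k**2 + 7*k/4 + 9/8.
Key eq: (2*k + 2)·f(k+1) = (1)·f(k) + (k**2 + 7*k/4 + 9/8).
d = 1 from the (1,0,2) case.
A polynomial solution: f(k) = (4*k + 1)/8.
Certificate R = B(k−1)f/C = (4*k + 1)/(8*k**2 + 14*k + 9) gives s_k = -2**k*(4*k + 1)*factorial(k).
Verify: -2**k*(8*k**2 + 14*k + 9)*factorial(k) matches t_k.

s_k = - 2^{k} \left(4 k + 1\right) k!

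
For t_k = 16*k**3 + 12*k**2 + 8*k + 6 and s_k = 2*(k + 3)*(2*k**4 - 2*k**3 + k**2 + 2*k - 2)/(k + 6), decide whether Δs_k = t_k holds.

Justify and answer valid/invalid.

s_(k+1) = 2*(2*k**5 + 14*k**4 + 31*k**3 + 34*k**2 + 25*k + 4)/(k + 7)
s_(k+1) − s_k = 4*(4*k**5 + 46*k**4 + 125*k**3 + 95*k**2 + 66*k + 33)/(k**2 + 13*k + 42)
(s_(k+1) − s_k) − t_k = 6*(-6*k**4 - 56*k**3 - 39*k**2 - 25*k - 20)/(k**2 + 13*k + 42)

Invalid: residual 6*(-6*k**4 - 56*k**3 - 39*k**2 - 25*k - 20)/(k**2 + 13*k + 42) ≠ 0.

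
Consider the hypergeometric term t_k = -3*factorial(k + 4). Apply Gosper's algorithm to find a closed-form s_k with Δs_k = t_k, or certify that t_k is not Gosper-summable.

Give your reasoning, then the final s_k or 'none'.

The ratio is k + 5.
Normal form (A,B,C) = (k + 5, 1, 1).
Set up (k + 5)·f(k+1) − (1)·f(k) − (1) = 0.
deg f ≤ -1 (via 1,0,0).
Bound -1 < 0, so the key equation has no polynomial solution.

no hypergeometric antidifference exists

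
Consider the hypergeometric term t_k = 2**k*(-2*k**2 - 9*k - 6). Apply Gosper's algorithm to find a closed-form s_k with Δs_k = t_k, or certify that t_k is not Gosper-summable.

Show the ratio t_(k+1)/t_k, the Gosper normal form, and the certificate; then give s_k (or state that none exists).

s_k = 2**k*k*(-2*k - 1)

t_(k+1)/t_k = 2*(2*k**2 + 13*k + 17)/(2*k**2 + 9*k + 6).
Factor: A=2; B=1; C=k**2 + 9*k/2 + 3.
Solve (2)·f(k+1) − (1)·f(k) = k**2 + 9*k/2 + 3.
Degrees (0,0,2) ⇒ d ≤ 2.
Match coefficients ⇒ f(k) = k*(2*k + 1)/2.
Certificate R = B(k−1)f/C = k*(2*k + 1)/(2*k**2 + 9*k + 6) gives s_k = 2**k*k*(-2*k - 1).
Check: Δs_k = 2**k*(-2*k**2 - 9*k - 6). ✓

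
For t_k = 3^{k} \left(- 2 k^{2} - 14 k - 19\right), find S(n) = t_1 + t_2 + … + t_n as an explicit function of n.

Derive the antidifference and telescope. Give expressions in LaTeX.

S(n) = - 3 \cdot 3^{n} n^{2} - 18 \cdot 3^{n} n - 21 \cdot 3^{n} + 21

Ratio r(k) = 3*(2*k**2 + 18*k + 35)/(2*k**2 + 14*k + 19).
So A=3 and B=1, with C=k**2 + 7*k + 19/2.
Need (3)·f(k+1) − (1)·f(k) = k**2 + 7*k + 19/2.
deg f ≤ 2 (via 0,0,2).
Solve for f: f(k) = (k**2 + 4*k + 2)/2 (degree 2 ≤ 2).
Certificate R = B(k−1)f/C = (k**2 + 4*k + 2)/(2*k**2 + 14*k + 19) gives s_k = 3**k*(-k**2 - 4*k - 2).
s_(k+1) − s_k = 3**k*(-2*k**2 - 14*k - 19) = t_k.
Telescope: S(n) = s_(n+1) − s_(1) = 3**(n + 1)*(-n**2 - 6*n - 7) − (-21) = -3*3**n*n**2 - 18*3**n*n - 21*3**n + 21.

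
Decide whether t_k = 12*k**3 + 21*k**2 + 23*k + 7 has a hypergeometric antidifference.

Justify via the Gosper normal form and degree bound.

Yes. s_k = k*(3*k**3 + k**2 + 4*k - 1).

The ratio is (12*k**3 + 57*k**2 + 101*k + 63)/(12*k**3 + 21*k**2 + 23*k + 7).
Normal form (A,B,C) = (1, 1, k**3 + 7*k**2/4 + 23*k/12 + 7/12).
Set up (1)·f(k+1) − (1)·f(k) − (k**3 + 7*k**2/4 + 23*k/12 + 7/12) = 0.
Bound: deg f ≤ 4.
Match coefficients ⇒ f(k) = k*(3*k**3 + k**2 + 4*k - 1)/12.
Certificate R = B(k−1)f/C = k*(3*k**3 + k**2 + 4*k - 1)/(12*k**3 + 21*k**2 + 23*k + 7) gives s_k = k*(3*k**3 + k**2 + 4*k - 1).
Δs = 12*k**3 + 21*k**2 + 23*k + 7, as required.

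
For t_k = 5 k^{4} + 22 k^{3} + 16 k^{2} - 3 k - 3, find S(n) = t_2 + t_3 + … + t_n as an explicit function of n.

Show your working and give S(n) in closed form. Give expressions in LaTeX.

r(k) = (5*k**4 + 42*k**3 + 112*k**2 + 115*k + 37)/(5*k**4 + 22*k**3 + 16*k**2 - 3*k - 3) after simplifying.
Gosper form: A/B · C(k+1)/C(k) with A=1, B=1, C=k**4 + 22*k**3/5 + 16*k**2/5 - 3*k/5 - 3/5.
Set up (1)·f(k+1) − (1)·f(k) − (k**4 + 22*k**3/5 + 16*k**2/5 - 3*k/5 - 3/5) = 0.
Bound: deg f ≤ 5.
Match coefficients ⇒ f(k) = k*(k**4 + 3*k**3 - 4*k**2 - 4*k + 1)/5.
Certificate R = B(k−1)f/C = k*(k**4 + 3*k**3 - 4*k**2 - 4*k + 1)/(5*k**4 + 22*k**3 + 16*k**2 - 3*k - 3) gives s_k = k*(k**4 + 3*k**3 - 4*k**2 - 4*k + 1).
s_(k+1) − s_k = 5*k**4 + 22*k**3 + 16*k**2 - 3*k - 3 = t_k.
Σ_(k=2)^n t_k = s_(n+1) − s_(2) = (n**5 + 8*n**4 + 18*n**3 + 12*n**2 - 2*n - 3) − (34), i.e. n**5 + 8*n**4 + 18*n**3 + 12*n**2 - 2*n - 37.

S(n) = n^{5} + 8 n^{4} + 18 n^{3} + 12 n^{2} - 2 n - 37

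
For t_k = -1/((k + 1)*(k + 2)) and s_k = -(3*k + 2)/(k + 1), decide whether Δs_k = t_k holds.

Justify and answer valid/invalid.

s_(k+1) = (-3*k - 5)/(k + 2)
s_(k+1) − s_k = -1/(k**2 + 3*k + 2)
(s_(k+1) − s_k) − t_k = 0

Valid — Δs_k = t_k.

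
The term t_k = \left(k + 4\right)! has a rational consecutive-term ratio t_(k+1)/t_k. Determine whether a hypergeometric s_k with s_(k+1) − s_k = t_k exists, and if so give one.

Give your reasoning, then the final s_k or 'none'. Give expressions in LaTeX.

r(k) = k + 5 after simplifying.
Factor: A=k + 5; B=1; C=1.
f must satisfy (k + 5)·f(k+1) − (1)·f(k) = 1.
From deg A=1, deg B=0, deg C=0: d=-1.
d = -1 < 0 ⇒ no nonzero polynomial f; not summable.

none (Gosper's algorithm certifies no s_k)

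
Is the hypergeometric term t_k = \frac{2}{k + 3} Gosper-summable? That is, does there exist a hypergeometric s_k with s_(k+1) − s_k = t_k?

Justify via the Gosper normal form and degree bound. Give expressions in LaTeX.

No — the linear system for f has no solution.

r(k) = (k + 3)/(k + 4) after simplifying.
Take A(k)=k + 3, B(k)=k + 4, C(k)=1.
f must satisfy (k + 3)·f(k+1) − (k + 3)·f(k) = 1.
From deg A=1, deg B=1, deg C=0: d=0.
Generic f = c0 gives residual -1; -1 = 0 cannot hold, so t_k is not Gosper-summable.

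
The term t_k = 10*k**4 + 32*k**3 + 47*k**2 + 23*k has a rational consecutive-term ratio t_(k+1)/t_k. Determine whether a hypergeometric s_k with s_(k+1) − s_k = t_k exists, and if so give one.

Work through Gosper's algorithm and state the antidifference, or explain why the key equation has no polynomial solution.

s_k = k*(2*k**4 + 3*k**3 + 3*k**2 - 4*k - 4)

r(k) = (10*k**4 + 72*k**3 + 203*k**2 + 253*k + 112)/(k*(10*k**3 + 32*k**2 + 47*k + 23)) after simplifying.
Normal form (A,B,C) = (1, 1, k**4 + 16*k**3/5 + 47*k**2/10 + 23*k/10).
Solve (1)·f(k+1) − (1)·f(k) = k**4 + 16*k**3/5 + 47*k**2/10 + 23*k/10.
Degrees (0,0,4) ⇒ d ≤ 5.
Solving with deg f ≤ 5: f(k) = k*(k - 1)*(2*k**3 + 5*k**2 + 8*k + 4)/10.
Then R = B(k−1)f/C = (k - 1)*(2*k**3 + 5*k**2 + 8*k + 4)/(10*k**3 + 32*k**2 + 47*k + 23), so s_k = R(k)·t_k = k*(2*k**4 + 3*k**3 + 3*k**2 - 4*k - 4).
s_(k+1) − s_k = k*(10*k**3 + 32*k**2 + 47*k + 23) = t_k.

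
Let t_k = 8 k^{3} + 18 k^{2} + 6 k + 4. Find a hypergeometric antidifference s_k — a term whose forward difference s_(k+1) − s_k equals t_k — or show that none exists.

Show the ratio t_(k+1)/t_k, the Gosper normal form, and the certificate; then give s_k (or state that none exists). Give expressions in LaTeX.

Ratio r(k) = (4*k**3 + 21*k**2 + 33*k + 18)/(4*k**3 + 9*k**2 + 3*k + 2).
Normal form (A,B,C) = (1, 1, k**3 + 9*k**2/4 + 3*k/4 + 1/2).
Solve (1)·f(k+1) − (1)·f(k) = k**3 + 9*k**2/4 + 3*k/4 + 1/2.
From deg A=0, deg B=0, deg C=3: d=4.
Solving with deg f ≤ 4: f(k) = k*(k**3 + k**2 - 2*k + 2)/4.
Then R = B(k−1)f/C = k*(k**3 + k**2 - 2*k + 2)/((k + 2)*(4*k**2 + k + 1)), so s_k = R(k)·t_k = 2*k*(k**3 + k**2 - 2*k + 2).
s_(k+1) − s_k = 8*k**3 + 18*k**2 + 6*k + 4 = t_k.

s_k = 2 k \left(k^{3} + k^{2} - 2 k + 2\right)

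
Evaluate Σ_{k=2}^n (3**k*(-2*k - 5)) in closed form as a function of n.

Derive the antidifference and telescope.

S(n) = -3*3**n*n - 6*3**n + 27

r(k) = 3*(2*k + 7)/(2*k + 5) after simplifying.
Normal form (A,B,C) = (3, 1, k + 5/2).
Set up (3)·f(k+1) − (1)·f(k) − (k + 5/2) = 0.
d = 1 from the (0,0,1) case.
Solve for f: f(k) = (k + 1)/2 (degree 1 ≤ 1).
Get s_k = R·t_k = 3**k*(-k - 1) with R(k) = B(k−1)f(k)/C(k) = (k + 1)/(2*k + 5).
Δs = 3**k*(-2*k - 5), as required.
Telescope: S(n) = s_(n+1) − s_(2) = 3**(n + 1)*(-n - 2) − (-27) = -3*3**n*n - 6*3**n + 27.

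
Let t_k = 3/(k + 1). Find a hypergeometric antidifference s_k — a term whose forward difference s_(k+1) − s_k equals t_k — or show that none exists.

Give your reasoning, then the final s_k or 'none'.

not Gosper-summable; s_k does not exist

r(k) = (k + 1)/(k + 2) after simplifying.
Normal form (A,B,C) = (k + 1, k + 2, 1).
f must satisfy (k + 1)·f(k+1) − (k + 1)·f(k) = 1.
d = 0 from the (1,1,0) case.
Write f(k) = c0. Then LHS − RHS = -1, requiring -1 = 0: contradictory. No certificate.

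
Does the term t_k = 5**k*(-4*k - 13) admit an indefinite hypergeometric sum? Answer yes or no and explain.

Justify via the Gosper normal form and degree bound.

Yes. s_k = 5**k*(-k - 2).

t_(k+1)/t_k = 5*(4*k + 17)/(4*k + 13).
Take A(k)=5, B(k)=1, C(k)=k + 13/4.
Set up (5)·f(k+1) − (1)·f(k) − (k + 13/4) = 0.
d = 1 from the (0,0,1) case.
Coefficient equations give f(k) = (k + 2)/4.
Then R = B(k−1)f/C = (k + 2)/(4*k + 13), so s_k = R(k)·t_k = 5**k*(-k - 2).
s_(k+1) − s_k = 5**k*(-4*k - 13) = t_k.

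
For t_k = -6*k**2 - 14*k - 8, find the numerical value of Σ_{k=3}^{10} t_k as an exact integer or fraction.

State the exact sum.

r(k) = (3*k**2 + 13*k + 14)/(3*k**2 + 7*k + 4) after simplifying.
Factor: A=1; B=1; C=k**2 + 7*k/3 + 4/3.
Solve (1)·f(k+1) − (1)·f(k) = k**2 + 7*k/3 + 4/3.
Bound: deg f ≤ 3.
Match coefficients ⇒ f(k) = k*(k + 1)**2/3.
Certificate R = B(k−1)f/C = k*(k + 1)/(3*k + 4) gives s_k = 2*k*(-k**2 - 2*k - 1).
Verify: -6*k**2 - 14*k - 8 matches t_k.
Evaluate s at k=11 and k=3: -3168 and -96; difference -3072.

Σ = -3072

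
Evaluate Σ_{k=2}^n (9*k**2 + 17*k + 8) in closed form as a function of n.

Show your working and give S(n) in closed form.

The ratio is (9*k**2 + 35*k + 34)/(9*k**2 + 17*k + 8).
Gosper form: A/B · C(k+1)/C(k) with A=1, B=1, C=k**2 + 17*k/9 + 8/9.
Set up (1)·f(k+1) − (1)·f(k) − (k**2 + 17*k/9 + 8/9) = 0.
Bound: deg f ≤ 3.
A polynomial solution: f(k) = k*(k + 1)*(3*k + 1)/9.
Certificate R = B(k−1)f/C = k*(3*k + 1)/(9*k + 8) gives s_k = k*(3*k**2 + 4*k + 1).
Check: Δs_k = 9*k**2 + 17*k + 8. ✓
Evaluate: s_(n+1) = 3*n**3 + 13*n**2 + 18*n + 8; subtract s_(2) = 42 ⇒ S(n) = 3*n**3 + 13*n**2 + 18*n - 34.

S(n) = 3*n**3 + 13*n**2 + 18*n - 34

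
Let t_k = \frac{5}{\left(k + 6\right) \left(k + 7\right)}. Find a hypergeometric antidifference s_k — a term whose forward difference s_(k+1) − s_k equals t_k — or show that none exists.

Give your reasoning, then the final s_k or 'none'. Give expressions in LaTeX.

s_k = \frac{5 k}{6 \left(k + 6\right)}

Ratio r(k) = (k + 6)/(k + 8).
Factor: A=k + 6; B=k + 8; C=1.
Solve (k + 6)·f(k+1) − (k + 7)·f(k) = 1.
deg f ≤ 1 (via 1,1,0).
Coefficient equations give f(k) = k/6.
R(k) = B(k−1)·f(k)/C(k) = k*(k + 7)/6; s_k = R·t_k = 5*k/(6*(k + 6)).
Verify: 5/(k**2 + 13*k + 42) matches t_k.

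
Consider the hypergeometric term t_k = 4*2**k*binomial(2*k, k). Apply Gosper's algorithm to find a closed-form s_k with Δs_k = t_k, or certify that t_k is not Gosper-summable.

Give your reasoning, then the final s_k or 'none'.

none (Gosper's algorithm certifies no s_k)

r(k) = 4*(2*k + 1)/(k + 1) after simplifying.
Gosper form: A/B · C(k+1)/C(k) with A=8*k + 4, B=k + 1, C=1.
Need (8*k + 4)·f(k+1) − (k)·f(k) = 1.
From deg A=1, deg B=1, deg C=0: d=-1.
Negative degree bound (-1): no f exists, t_k not Gosper-summable.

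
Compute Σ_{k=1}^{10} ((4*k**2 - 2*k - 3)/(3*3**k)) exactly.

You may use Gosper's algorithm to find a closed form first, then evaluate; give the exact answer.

Σ = 176894/177147

r(k) = (4*k**2 + 6*k - 1)/(3*(4*k**2 - 2*k - 3)) after simplifying.
Take A(k)=1/3, B(k)=1, C(k)=k**2 - k/2 - 3/4.
Set up (1/3)·f(k+1) − (1)·f(k) − (k**2 - k/2 - 3/4) = 0.
deg f ≤ 2 (via 0,0,2).
Solving with deg f ≤ 2: f(k) = -3*k*(2*k + 1)/4.
R(k) = B(k−1)·f(k)/C(k) = -3*k*(2*k + 1)/(4*k**2 - 2*k - 3); s_k = R·t_k = k*(-2*k - 1)/3**k.
Check: Δs_k = (4*k**2 - 2*k - 3)/(3*3**k). ✓
Sum = s_(11) − s_(1); s_(11) = -253/177147, s_(1) = -1 ⇒ 176894/177147.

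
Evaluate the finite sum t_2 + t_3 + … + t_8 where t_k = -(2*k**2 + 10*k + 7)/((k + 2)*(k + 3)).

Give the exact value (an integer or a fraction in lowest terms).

Ratio r(k) = (k + 2)*(10*k + 2*(k + 1)**2 + 17)/((k + 4)*(2*k**2 + 10*k + 7)).
Factor: A=k + 2; B=k + 4; C=k**2 + 5*k + 7/2.
f must satisfy (k + 2)·f(k+1) − (k + 3)·f(k) = k**2 + 5*k + 7/2.
d = 2 from the (1,1,2) case.
Solving with deg f ≤ 2: f(k) = k*(4*k + 3)/4.
Certificate R = B(k−1)f/C = k*(k + 3)*(4*k + 3)/(2*(2*k**2 + 10*k + 7)) gives s_k = k*(-4*k - 3)/(2*(k + 2)).
Check: Δs_k = (-2*k**2 - 10*k - 7)/(k**2 + 5*k + 6). ✓
Telescoping: Σ = s_(9) − s_(2) = -351/22 − (-11/4) = -581/44.

Σ = -581/44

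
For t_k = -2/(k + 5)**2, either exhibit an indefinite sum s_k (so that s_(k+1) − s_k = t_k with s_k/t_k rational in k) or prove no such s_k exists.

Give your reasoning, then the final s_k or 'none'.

r(k) = (k + 5)**2/(k + 6)**2 after simplifying.
So A=k**2 + 10*k + 25 and B=k**2 + 12*k + 36, with C=1.
Need (k**2 + 10*k + 25)·f(k+1) − (k**2 + 10*k + 25)·f(k) = 1.
From deg A=2, deg B=2, deg C=0: d=0.
Write f(k) = c0. Then LHS − RHS = -1, requiring -1 = 0: contradictory. No certificate.

not Gosper-summable; s_k does not exist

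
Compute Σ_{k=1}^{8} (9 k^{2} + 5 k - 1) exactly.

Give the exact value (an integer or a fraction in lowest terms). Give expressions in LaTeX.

Compute t_(k+1)/t_k: get (9*k**2 + 23*k + 13)/(9*k**2 + 5*k - 1).
So A=1 and B=1, with C=k**2 + 5*k/9 - 1/9.
Solve (1)·f(k+1) − (1)·f(k) = k**2 + 5*k/9 - 1/9.
d = 3 from the (0,0,2) case.
A polynomial solution: f(k) = k*(3*k**2 - 2*k - 2)/9.
So s_k = (B(k−1)f/C)·t_k = (k*(3*k**2 - 2*k - 2)/(9*k**2 + 5*k - 1))·t_k = k*(3*k**2 - 2*k - 2).
Check: Δs_k = 9*k**2 + 5*k - 1. ✓
Σ_(k=1)^(8) t_k = s_(9) − s_(1) = 2007 − (-1) = 2008.

Σ = 2008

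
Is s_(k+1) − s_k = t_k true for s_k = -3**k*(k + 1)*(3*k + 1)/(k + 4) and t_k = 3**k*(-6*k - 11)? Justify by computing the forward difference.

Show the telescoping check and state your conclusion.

s_(k+1) = -3**(k + 1)*(k + 2)*(3*k + 4)/(k + 5)
s_(k+1) − s_k = 3**k*(-6*k**3 - 47*k**2 - 123*k - 91)/(k**2 + 9*k + 20)
(s_(k+1) − s_k) − t_k = 3**(k + 1)*(6*k**2 + 32*k + 43)/(k**2 + 9*k + 20)

Invalid: residual 3**(k + 1)*(6*k**2 + 32*k + 43)/(k**2 + 9*k + 20) ≠ 0.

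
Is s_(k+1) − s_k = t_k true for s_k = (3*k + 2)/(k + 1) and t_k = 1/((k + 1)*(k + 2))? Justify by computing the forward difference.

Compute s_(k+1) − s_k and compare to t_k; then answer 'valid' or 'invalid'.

Valid: the claim telescopes to t_k.

s_(k+1) = (3*k + 5)/(k + 2)
s_(k+1) − s_k = 1/(k**2 + 3*k + 2)
(s_(k+1) − s_k) − t_k = 0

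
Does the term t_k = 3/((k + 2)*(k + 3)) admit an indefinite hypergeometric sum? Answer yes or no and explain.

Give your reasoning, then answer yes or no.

Yes. s_k = 3*k/(2*(k + 2)).

r(k) = (k + 2)/(k + 4) after simplifying.
Gosper form: A/B · C(k+1)/C(k) with A=k + 2, B=k + 4, C=1.
Need (k + 2)·f(k+1) − (k + 3)·f(k) = 1.
deg f ≤ 1 (via 1,1,0).
A polynomial solution: f(k) = k/2.
Get s_k = R·t_k = 3*k/(2*(k + 2)) with R(k) = B(k−1)f(k)/C(k) = k*(k + 3)/2.
Δs = 3/(k**2 + 5*k + 6), as required.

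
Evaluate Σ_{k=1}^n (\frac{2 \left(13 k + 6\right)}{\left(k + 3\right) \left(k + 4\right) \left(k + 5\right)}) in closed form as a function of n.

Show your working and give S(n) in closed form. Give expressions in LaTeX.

t_(k+1)/t_k = (k + 3)*(13*k + 19)/((k + 6)*(13*k + 6)).
Take A(k)=k + 3, B(k)=k + 6, C(k)=k + 6/13.
Solve (k + 3)·f(k+1) − (k + 5)·f(k) = k + 6/13.
d = 2 from the (1,1,1) case.
Solving with deg f ≤ 2: f(k) = k*(15*k + 1)/104.
Get s_k = R·t_k = k*(15*k + 1)/(4*(k + 3)*(k + 4)) with R(k) = B(k−1)f(k)/C(k) = k*(k + 5)*(15*k + 1)/(8*(13*k + 6)).
s_(k+1) − s_k = 2*(13*k + 6)/(k**3 + 12*k**2 + 47*k + 60) = t_k.
Evaluate: s_(n+1) = (15*n**2 + 31*n + 16)/(4*(n**2 + 9*n + 20)); subtract s_(1) = 1/5 ⇒ S(n) = n*(71*n + 119)/(20*(n**2 + 9*n + 20)).

S(n) = \frac{n \left(71 n + 119\right)}{20 \left(n^{2} + 9 n + 20\right)}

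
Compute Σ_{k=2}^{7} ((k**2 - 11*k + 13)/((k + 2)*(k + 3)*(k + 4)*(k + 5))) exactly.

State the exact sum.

r(k) = (k + 2)*(-11*k + (k + 1)**2 + 2)/((k + 6)*(k**2 - 11*k + 13)) after simplifying.
A = k + 2, B = k + 6, C = k**2 - 11*k + 13.
f must satisfy (k + 2)·f(k+1) − (k + 5)·f(k) = k**2 - 11*k + 13.
From deg A=1, deg B=1, deg C=2: d=3.
Solve for f: f(k) = k*(k**2 + k + 50)/8 (degree 3 ≤ 3).
R(k) = B(k−1)·f(k)/C(k) = k*(k + 5)*(k**2 + k + 50)/(8*(k**2 - 11*k + 13)); s_k = R·t_k = k*(k**2 + k + 50)/(8*(k + 2)*(k + 3)*(k + 4)).
Δs = (k**2 - 11*k + 13)/(k**4 + 14*k**3 + 71*k**2 + 154*k + 120), as required.
Sum = s_(8) − s_(2); s_(8) = 61/660, s_(2) = 7/60 ⇒ -4/165.

Σ = -4/165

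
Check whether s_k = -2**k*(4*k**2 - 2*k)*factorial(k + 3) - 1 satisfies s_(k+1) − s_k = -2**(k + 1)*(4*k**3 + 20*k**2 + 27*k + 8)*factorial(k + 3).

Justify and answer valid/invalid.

s_(k+1) = 2**(k + 1)*(2*k - 4*(k + 1)**2 + 2)*factorial(k + 4) - 1
s_(k+1) − s_k = -2**(k + 1)*(4*k**3 + 20*k**2 + 27*k + 8)*factorial(k + 3)
(s_(k+1) − s_k) − t_k = 0

valid (s_(k+1) − s_k reduces to t_k)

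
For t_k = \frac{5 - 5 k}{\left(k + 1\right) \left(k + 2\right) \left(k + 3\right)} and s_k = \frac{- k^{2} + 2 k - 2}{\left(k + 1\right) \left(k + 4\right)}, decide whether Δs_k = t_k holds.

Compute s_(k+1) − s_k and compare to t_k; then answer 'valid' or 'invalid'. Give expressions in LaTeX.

s_(k+1) = (2*k - (k + 1)**2)/((k + 2)*(k + 5))
s_(k+1) − s_k = (-7*k**2 - 11*k + 16)/(k**4 + 12*k**3 + 49*k**2 + 78*k + 40)
(s_(k+1) − s_k) − t_k = 2*(-k**3 + 4*k**2 + 19*k - 26)/(k**5 + 15*k**4 + 85*k**3 + 225*k**2 + 274*k + 120)

Invalid: residual \frac{2 \left(- k^{3} + 4 k^{2} + 19 k - 26\right)}{k^{5} + 15 k^{4} + 85 k^{3} + 225 k^{2} + 274 k + 120} ≠ 0.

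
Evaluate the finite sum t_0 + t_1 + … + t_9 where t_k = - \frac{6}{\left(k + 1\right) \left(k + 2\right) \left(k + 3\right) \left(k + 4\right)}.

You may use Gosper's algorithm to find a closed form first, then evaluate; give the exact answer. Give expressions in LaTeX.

Σ = -95/286

r(k) = (k + 1)/(k + 5) after simplifying.
Gosper form: A/B · C(k+1)/C(k) with A=k + 1, B=k + 5, C=1.
Key eq: (k + 1)·f(k+1) = (k + 4)·f(k) + (1).
From deg A=1, deg B=1, deg C=0: d=3.
Solve for f: f(k) = k*(k**2 + 6*k + 11)/18 (degree 3 ≤ 3).
Get s_k = R·t_k = k*(-k**2 - 6*k - 11)/(3*(k + 1)*(k + 2)*(k + 3)) with R(k) = B(k−1)f(k)/C(k) = k*(k + 4)*(k**2 + 6*k + 11)/18.
s_(k+1) − s_k = -6/(k**4 + 10*k**3 + 35*k**2 + 50*k + 24) = t_k.
Telescoping: Σ = s_(10) − s_(0) = -95/286 − (0) = -95/286.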